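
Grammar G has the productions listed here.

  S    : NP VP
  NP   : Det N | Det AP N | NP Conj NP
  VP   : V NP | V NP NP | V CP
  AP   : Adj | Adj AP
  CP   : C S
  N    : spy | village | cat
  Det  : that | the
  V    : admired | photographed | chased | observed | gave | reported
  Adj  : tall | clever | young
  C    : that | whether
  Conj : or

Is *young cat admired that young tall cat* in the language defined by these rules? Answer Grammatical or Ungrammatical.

For S → NP VP, no prefix of the string parses as an NP.

Ungrammatical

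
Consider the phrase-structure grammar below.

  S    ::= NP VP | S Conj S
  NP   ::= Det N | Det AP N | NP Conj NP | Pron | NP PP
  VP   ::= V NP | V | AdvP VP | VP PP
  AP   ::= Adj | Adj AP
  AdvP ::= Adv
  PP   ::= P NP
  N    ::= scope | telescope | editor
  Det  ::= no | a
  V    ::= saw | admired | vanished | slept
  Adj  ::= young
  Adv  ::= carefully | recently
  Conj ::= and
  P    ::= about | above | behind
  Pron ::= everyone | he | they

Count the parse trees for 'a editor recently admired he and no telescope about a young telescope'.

4

Two of the 4 distinct bracketings:
[S [NP [Det a] [N editor]] [VP [AdvP [Adv recently]] [VP [V admired] [NP [NP [Pron he]] [Conj and] [NP [NP [Det no] [N telescope]] [PP [P about] [NP [Det a] [AP [Adj young]] [N telescope]]]]]]]]
[S [NP [Det a] [N editor]] [VP [AdvP [Adv recently]] [VP [V admired] [NP [NP [NP [Pron he]] [Conj and] [NP [Det no] [N telescope]]] [PP [P about] [NP [Det a] [AP [Adj young]] [N telescope]]]]]]]
The trees differ in how a recursive rule is bracketed over the same span.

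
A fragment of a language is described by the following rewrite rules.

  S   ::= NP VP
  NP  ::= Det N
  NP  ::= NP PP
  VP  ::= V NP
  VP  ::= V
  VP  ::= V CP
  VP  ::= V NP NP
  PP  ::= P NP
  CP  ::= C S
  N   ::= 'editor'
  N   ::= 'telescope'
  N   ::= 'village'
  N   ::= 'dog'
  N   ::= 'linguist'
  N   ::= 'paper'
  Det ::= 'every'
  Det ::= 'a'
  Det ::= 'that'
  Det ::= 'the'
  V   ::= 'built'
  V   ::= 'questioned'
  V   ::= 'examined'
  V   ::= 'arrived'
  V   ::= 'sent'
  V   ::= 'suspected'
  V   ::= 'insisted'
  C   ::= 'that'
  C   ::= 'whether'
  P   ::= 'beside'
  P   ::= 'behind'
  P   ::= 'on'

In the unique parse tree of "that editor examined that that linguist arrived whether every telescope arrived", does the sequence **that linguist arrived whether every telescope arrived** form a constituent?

[S [NP [Det that] [N editor]] [VP [V examined] [CP [C that] [S [NP [Det that] [N linguist]] [VP [V arrived] [CP [C whether] [S [NP [Det every] [N telescope]] [VP [V arrived]]]]]]]]]
The words 'that linguist arrived whether every telescope arrived' are exhaustively dominated by a single S node (built by S → NP VP), so they form a constituent.

Yes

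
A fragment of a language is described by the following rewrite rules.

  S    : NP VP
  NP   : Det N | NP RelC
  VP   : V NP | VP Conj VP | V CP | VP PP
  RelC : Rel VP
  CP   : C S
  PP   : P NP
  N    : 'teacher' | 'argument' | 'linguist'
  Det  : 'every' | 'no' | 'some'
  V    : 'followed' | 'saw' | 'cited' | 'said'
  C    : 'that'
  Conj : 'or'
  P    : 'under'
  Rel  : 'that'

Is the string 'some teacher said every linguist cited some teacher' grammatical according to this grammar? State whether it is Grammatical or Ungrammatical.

For S → NP VP, the only prefix that parses as NP is 'some teacher', but the remainder 'said every linguist cited some teacher' is not a VP under these rules.

Ungrammatical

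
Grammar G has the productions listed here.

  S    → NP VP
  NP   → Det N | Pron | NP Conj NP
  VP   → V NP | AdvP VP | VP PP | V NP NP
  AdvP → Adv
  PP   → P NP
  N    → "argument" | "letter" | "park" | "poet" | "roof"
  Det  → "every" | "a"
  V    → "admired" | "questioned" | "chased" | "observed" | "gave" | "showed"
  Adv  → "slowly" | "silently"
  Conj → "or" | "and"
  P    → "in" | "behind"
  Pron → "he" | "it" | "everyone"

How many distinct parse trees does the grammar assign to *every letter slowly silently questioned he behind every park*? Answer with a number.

3

Two of the 3 distinct bracketings:
[S [NP [Det every] [N letter]] [VP [AdvP [Adv slowly]] [VP [AdvP [Adv silently]] [VP [VP [V questioned] [NP [Pron he]]] [PP [P behind] [NP [Det every] [N park]]]]]]]
[S [NP [Det every] [N letter]] [VP [AdvP [Adv slowly]] [VP [VP [AdvP [Adv silently]] [VP [V questioned] [NP [Pron he]]]] [PP [P behind] [NP [Det every] [N park]]]]]]
The trees differ in how a recursive rule is bracketed over the same span.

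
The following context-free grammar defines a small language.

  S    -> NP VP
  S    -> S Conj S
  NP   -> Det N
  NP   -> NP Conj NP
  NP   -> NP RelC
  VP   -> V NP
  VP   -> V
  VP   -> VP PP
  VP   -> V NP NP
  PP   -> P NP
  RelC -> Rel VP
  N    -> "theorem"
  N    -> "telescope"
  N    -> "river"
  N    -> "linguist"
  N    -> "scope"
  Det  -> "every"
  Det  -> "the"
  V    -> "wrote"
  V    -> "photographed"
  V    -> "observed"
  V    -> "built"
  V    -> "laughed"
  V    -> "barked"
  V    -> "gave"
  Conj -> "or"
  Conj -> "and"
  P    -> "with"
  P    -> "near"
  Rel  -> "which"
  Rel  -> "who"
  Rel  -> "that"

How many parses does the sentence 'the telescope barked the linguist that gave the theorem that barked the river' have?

6

Two of the 6 distinct bracketings:
[S [NP [Det the] [N telescope]] [VP [V barked] [NP [NP [Det the] [N linguist]] [RelC [Rel that] [VP [V gave] [NP [NP [Det the] [N theorem]] [RelC [Rel that] [VP [V barked] [NP [Det the] [N river]]]]]]]]]]
[S [NP [Det the] [N telescope]] [VP [V barked] [NP [NP [Det the] [N linguist]] [RelC [Rel that] [VP [V gave] [NP [NP [Det the] [N theorem]] [RelC [Rel that] [VP [V barked]]]] [NP [Det the] [N river]]]]]]]
The difference turns on whether VP → V is used at the relevant span, versus an alternative expansion of VP.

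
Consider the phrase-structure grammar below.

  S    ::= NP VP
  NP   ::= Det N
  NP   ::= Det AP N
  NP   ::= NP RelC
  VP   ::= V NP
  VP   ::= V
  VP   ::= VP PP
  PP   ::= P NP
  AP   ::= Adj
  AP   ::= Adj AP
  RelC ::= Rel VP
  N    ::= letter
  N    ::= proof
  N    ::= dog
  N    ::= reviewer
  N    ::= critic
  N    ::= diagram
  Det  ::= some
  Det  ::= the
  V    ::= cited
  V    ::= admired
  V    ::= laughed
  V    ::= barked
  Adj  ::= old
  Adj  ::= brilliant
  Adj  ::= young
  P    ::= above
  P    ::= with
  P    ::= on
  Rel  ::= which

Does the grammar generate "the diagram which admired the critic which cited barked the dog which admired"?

Grammatical

S
  NP
    NP
      Det: the
      N: diagram
    RelC
      Rel: which
      VP
        V: admired
        NP
          NP
            Det: the
            N: critic
          RelC
            Rel: which
            VP
              V: cited
  VP
    V: barked
    NP
      NP
        Det: the
        N: dog
      RelC
        Rel: which
        VP
          V: admired
Every word is introduced by a lexical rule and the phrasal rules combine the resulting categories into a single S.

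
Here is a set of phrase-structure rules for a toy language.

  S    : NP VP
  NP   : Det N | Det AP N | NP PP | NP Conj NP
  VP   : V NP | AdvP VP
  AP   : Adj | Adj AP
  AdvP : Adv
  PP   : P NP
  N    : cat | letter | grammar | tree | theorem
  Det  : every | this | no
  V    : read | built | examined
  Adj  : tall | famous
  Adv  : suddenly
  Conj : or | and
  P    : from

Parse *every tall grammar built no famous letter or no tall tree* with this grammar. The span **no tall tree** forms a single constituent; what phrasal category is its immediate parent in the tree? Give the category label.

[S [NP [Det every] [AP [Adj tall]] [N grammar]] [VP [V built] [NP [NP [Det no] [AP [Adj famous]] [N letter]] [Conj or] [NP [Det no] [AP [Adj tall]] [N tree]]]]]
The span 'no tall tree' is the NP node built by NP → Det AP N.
Its mother is the NP built by NP → NP Conj NP.

NP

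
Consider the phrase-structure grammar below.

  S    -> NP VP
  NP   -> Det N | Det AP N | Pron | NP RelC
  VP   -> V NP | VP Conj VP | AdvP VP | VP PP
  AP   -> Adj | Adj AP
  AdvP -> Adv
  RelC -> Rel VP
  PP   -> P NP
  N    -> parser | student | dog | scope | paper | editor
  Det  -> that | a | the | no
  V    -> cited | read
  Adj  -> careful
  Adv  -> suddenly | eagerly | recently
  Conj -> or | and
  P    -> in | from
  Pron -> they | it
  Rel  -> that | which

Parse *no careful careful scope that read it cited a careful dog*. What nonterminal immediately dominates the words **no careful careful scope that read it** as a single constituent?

S
  NP
    NP
      Det: no
      AP
        Adj: careful
        AP
          Adj: careful
      N: scope
    RelC
      Rel: that
      VP
        V: read
        NP
          Pron: it
  VP
    V: cited
    NP
      Det: a
      AP
        Adj: careful
      N: dog
The span 'no careful careful scope that read it' is the NP node built by NP → NP RelC.

NP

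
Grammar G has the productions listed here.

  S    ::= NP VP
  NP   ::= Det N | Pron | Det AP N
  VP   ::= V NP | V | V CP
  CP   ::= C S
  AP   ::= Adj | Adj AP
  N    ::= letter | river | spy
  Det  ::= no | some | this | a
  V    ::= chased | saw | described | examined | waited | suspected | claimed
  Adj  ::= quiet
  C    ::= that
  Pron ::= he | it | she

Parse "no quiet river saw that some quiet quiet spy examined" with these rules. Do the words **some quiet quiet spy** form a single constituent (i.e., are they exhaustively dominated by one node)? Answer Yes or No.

Yes

[S [NP [Det no] [AP [Adj quiet]] [N river]] [VP [V saw] [CP [C that] [S [NP [Det some] [AP [Adj quiet] [AP [Adj quiet]]] [N spy]] [VP [V examined]]]]]]
The words 'some quiet quiet spy' are exhaustively dominated by a single NP node (built by NP → Det AP N), so they form a constituent.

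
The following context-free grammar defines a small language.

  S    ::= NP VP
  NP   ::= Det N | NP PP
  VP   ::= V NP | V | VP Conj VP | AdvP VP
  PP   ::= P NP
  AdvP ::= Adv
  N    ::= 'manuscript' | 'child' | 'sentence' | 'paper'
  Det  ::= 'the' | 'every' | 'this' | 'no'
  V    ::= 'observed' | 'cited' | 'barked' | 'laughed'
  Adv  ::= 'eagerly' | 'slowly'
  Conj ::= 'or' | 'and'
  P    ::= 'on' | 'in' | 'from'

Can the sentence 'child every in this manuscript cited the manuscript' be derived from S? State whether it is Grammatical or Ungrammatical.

Ungrammatical

An N word can never sit immediately before a Det word in any string this grammar generates, so the substring 'child every' rules out a derivation.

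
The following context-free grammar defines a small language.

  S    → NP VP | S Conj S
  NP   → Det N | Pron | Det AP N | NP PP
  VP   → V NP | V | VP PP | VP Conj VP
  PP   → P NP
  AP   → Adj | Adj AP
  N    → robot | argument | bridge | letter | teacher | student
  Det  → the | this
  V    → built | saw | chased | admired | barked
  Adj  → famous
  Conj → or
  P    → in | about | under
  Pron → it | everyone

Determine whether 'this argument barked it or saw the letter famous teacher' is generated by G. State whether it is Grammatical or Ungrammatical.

Ungrammatical

An N word can never sit immediately before an Adj word in any string this grammar generates, so the substring 'letter famous' rules out a derivation.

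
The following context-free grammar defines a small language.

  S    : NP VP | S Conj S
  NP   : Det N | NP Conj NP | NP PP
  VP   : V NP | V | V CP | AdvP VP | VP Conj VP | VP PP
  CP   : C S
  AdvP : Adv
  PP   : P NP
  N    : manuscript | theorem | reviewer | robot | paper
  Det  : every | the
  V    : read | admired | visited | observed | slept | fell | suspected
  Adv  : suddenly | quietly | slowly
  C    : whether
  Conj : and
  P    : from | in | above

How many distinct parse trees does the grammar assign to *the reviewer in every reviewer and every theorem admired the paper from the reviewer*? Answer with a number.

4

Two of the 4 distinct bracketings:
[S [NP [NP [NP [Det the] [N reviewer]] [PP [P in] [NP [Det every] [N reviewer]]]] [Conj and] [NP [Det every] [N theorem]]] [VP [V admired] [NP [NP [Det the] [N paper]] [PP [P from] [NP [Det the] [N reviewer]]]]]]
[S [NP [NP [NP [Det the] [N reviewer]] [PP [P in] [NP [Det every] [N reviewer]]]] [Conj and] [NP [Det every] [N theorem]]] [VP [VP [V admired] [NP [Det the] [N paper]]] [PP [P from] [NP [Det the] [N reviewer]]]]]
The difference turns on whether VP → VP PP is used at the relevant span, versus an alternative expansion of VP.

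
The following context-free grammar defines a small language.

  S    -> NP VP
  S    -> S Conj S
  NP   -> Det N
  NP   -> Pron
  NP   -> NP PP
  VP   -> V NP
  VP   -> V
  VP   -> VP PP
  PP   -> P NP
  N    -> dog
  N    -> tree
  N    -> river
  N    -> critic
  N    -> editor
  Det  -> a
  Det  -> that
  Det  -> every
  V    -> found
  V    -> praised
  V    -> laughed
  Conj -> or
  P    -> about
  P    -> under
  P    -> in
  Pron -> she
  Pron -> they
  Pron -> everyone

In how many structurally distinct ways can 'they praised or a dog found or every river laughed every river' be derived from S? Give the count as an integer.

The two bracketings:
[S [S [NP [Pron they]] [VP [V praised]]] [Conj or] [S [S [NP [Det a] [N dog]] [VP [V found]]] [Conj or] [S [NP [Det every] [N river]] [VP [V laughed] [NP [Det every] [N river]]]]]]
[S [S [S [NP [Pron they]] [VP [V praised]]] [Conj or] [S [NP [Det a] [N dog]] [VP [V found]]]] [Conj or] [S [NP [Det every] [N river]] [VP [V laughed] [NP [Det every] [N river]]]]]
The trees differ in how a recursive rule is bracketed over the same span.

2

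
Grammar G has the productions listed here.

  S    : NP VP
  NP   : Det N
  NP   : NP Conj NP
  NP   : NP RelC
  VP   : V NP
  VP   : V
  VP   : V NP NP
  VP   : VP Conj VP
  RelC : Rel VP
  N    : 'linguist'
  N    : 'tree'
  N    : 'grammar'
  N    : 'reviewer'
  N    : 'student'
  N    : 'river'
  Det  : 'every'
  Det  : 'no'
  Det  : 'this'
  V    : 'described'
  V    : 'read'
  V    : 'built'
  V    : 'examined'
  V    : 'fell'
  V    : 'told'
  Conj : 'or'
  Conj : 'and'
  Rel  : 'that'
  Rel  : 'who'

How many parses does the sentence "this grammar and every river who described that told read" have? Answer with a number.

Two of the 3 distinct bracketings:
[S [NP [NP [Det this] [N grammar]] [Conj and] [NP [NP [NP [Det every] [N river]] [RelC [Rel who] [VP [V described]]]] [RelC [Rel that] [VP [V told]]]]] [VP [V read]]]
[S [NP [NP [NP [Det this] [N grammar]] [Conj and] [NP [NP [Det every] [N river]] [RelC [Rel who] [VP [V described]]]]] [RelC [Rel that] [VP [V told]]]] [VP [V read]]]
The trees differ in how a recursive rule is bracketed over the same span.

3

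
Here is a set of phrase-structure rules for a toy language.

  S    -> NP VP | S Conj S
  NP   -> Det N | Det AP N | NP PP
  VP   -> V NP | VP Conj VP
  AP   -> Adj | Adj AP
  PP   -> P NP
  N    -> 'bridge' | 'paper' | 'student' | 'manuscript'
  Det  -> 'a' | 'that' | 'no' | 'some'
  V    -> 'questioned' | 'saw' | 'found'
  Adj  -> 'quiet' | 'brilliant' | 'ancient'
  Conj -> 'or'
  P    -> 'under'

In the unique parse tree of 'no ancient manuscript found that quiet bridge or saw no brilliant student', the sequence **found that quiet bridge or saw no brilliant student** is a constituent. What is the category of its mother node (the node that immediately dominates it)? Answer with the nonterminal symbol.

[S [NP [Det no] [AP [Adj ancient]] [N manuscript]] [VP [VP [V found] [NP [Det that] [AP [Adj quiet]] [N bridge]]] [Conj or] [VP [V saw] [NP [Det no] [AP [Adj brilliant]] [N student]]]]]
The span 'found that quiet bridge or saw no brilliant student' is the VP node built by VP → VP Conj VP.
Its mother is the S built by S → NP VP.

S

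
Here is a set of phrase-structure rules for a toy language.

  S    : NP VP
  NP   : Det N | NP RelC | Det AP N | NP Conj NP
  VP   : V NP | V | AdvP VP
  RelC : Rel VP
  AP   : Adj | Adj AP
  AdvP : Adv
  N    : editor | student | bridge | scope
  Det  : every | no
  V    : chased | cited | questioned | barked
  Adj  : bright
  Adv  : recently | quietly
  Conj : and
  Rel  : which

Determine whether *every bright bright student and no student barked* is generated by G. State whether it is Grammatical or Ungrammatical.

Grammatical

S
  NP
    NP
      Det: every
      AP
        Adj: bright
        AP
          Adj: bright
      N: student
    Conj: and
    NP
      Det: no
      N: student
  VP
    V: barked
Each bracket corresponds to one application of a listed rule, so the string is derivable from S.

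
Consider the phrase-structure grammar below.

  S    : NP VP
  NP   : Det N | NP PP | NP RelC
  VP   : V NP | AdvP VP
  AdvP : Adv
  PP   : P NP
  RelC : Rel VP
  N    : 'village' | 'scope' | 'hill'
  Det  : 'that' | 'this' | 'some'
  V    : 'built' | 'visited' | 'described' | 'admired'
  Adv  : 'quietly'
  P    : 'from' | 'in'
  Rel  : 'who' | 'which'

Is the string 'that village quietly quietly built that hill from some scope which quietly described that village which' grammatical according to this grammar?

Ungrammatical

For S → NP VP, the only prefix that parses as NP is 'that village', but the remainder 'quietly quietly built that hill from some scope which quietly described that village which' is not a VP under these rules.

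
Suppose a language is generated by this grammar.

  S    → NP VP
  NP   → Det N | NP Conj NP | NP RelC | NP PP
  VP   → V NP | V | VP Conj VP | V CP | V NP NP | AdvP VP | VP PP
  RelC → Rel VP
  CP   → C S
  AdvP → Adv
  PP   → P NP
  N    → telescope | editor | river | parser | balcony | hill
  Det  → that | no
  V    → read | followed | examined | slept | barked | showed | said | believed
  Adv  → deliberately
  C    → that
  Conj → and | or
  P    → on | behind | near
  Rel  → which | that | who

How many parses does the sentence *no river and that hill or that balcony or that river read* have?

Two of the 5 distinct bracketings:
[S [NP [NP [Det no] [N river]] [Conj and] [NP [NP [Det that] [N hill]] [Conj or] [NP [NP [Det that] [N balcony]] [Conj or] [NP [Det that] [N river]]]]] [VP [V read]]]
[S [NP [NP [Det no] [N river]] [Conj and] [NP [NP [NP [Det that] [N hill]] [Conj or] [NP [Det that] [N balcony]]] [Conj or] [NP [Det that] [N river]]]] [VP [V read]]]
The trees differ in how a recursive rule is bracketed over the same span.

5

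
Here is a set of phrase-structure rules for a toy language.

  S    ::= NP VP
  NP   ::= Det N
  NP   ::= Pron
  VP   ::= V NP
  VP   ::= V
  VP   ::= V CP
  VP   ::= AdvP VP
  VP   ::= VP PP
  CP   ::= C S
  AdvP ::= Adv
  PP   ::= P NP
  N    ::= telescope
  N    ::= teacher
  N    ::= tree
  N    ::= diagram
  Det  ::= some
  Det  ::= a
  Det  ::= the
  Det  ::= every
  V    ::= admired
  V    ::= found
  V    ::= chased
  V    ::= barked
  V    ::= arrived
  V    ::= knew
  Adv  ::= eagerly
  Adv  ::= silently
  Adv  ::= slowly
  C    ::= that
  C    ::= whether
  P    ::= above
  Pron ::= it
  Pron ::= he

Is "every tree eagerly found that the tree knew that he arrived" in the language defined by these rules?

Grammatical

S
  NP
    Det: every
    N: tree
  VP
    AdvP
      Adv: eagerly
    VP
      V: found
      CP
        C: that
        S
          NP
            Det: the
            N: tree
          VP
            V: knew
            CP
              C: that
              S
                NP
                  Pron: he
                VP
                  V: arrived
Each bracket corresponds to one application of a listed rule, so the string is derivable from S.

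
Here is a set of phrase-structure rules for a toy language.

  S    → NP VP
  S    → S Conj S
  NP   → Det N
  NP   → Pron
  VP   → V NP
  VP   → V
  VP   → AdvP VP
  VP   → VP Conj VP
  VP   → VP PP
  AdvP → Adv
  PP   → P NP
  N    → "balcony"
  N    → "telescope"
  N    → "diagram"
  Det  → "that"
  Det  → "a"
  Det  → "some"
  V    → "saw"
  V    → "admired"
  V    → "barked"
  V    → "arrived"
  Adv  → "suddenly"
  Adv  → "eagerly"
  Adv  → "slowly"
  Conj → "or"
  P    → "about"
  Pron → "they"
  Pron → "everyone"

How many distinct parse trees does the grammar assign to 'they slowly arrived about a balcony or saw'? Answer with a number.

Two of the 3 distinct bracketings:
[S [NP [Pron they]] [VP [AdvP [Adv slowly]] [VP [VP [VP [V arrived]] [PP [P about] [NP [Det a] [N balcony]]]] [Conj or] [VP [V saw]]]]]
[S [NP [Pron they]] [VP [VP [AdvP [Adv slowly]] [VP [VP [V arrived]] [PP [P about] [NP [Det a] [N balcony]]]]] [Conj or] [VP [V saw]]]]
The trees differ in how a recursive rule is bracketed over the same span.

3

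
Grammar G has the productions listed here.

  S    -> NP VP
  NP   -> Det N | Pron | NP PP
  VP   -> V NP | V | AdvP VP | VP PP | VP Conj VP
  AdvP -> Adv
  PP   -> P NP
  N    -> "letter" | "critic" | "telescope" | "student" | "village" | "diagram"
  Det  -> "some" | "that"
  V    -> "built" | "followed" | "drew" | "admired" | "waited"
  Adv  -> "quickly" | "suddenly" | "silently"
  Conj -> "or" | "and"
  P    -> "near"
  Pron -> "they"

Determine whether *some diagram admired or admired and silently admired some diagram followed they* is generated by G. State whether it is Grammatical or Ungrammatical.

For S → NP VP, the only prefix that parses as NP is 'some diagram', but the remainder 'admired or admired and silently admired some diagram followed they' is not a VP under these rules.

Ungrammatical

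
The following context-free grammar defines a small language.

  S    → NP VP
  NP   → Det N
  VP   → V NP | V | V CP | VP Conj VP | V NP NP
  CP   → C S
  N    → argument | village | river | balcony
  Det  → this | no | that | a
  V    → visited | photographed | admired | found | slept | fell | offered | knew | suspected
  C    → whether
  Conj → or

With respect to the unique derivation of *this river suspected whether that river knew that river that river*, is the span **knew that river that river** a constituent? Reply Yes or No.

Yes

[S [NP [Det this] [N river]] [VP [V suspected] [CP [C whether] [S [NP [Det that] [N river]] [VP [V knew] [NP [Det that] [N river]] [NP [Det that] [N river]]]]]]]
The words 'knew that river that river' are exhaustively dominated by a single VP node (built by VP → V NP NP), so they form a constituent.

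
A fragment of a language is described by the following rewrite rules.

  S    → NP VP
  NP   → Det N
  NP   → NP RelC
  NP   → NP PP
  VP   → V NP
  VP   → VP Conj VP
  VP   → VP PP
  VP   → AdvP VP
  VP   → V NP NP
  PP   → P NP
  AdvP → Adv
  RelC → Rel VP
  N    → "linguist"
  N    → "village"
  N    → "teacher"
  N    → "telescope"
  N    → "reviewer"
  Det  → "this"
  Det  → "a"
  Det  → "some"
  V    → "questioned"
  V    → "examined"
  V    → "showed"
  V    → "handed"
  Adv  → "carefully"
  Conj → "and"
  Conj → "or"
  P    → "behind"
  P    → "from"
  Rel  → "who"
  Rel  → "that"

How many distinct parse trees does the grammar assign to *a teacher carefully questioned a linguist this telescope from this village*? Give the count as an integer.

3

Two of the 3 distinct bracketings:
[S [NP [Det a] [N teacher]] [VP [VP [AdvP [Adv carefully]] [VP [V questioned] [NP [Det a] [N linguist]] [NP [Det this] [N telescope]]]] [PP [P from] [NP [Det this] [N village]]]]]
[S [NP [Det a] [N teacher]] [VP [AdvP [Adv carefully]] [VP [VP [V questioned] [NP [Det a] [N linguist]] [NP [Det this] [N telescope]]] [PP [P from] [NP [Det this] [N village]]]]]]
The trees differ in how a recursive rule is bracketed over the same span.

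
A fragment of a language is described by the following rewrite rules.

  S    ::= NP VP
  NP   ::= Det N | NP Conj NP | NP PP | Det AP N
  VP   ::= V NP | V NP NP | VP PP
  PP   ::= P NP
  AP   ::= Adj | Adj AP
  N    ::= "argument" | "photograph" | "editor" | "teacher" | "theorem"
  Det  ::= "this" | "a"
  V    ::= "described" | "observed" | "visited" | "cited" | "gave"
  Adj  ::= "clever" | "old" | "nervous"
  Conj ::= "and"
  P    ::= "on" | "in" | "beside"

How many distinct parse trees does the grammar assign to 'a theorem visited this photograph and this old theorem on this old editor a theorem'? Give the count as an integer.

The two bracketings:
[S [NP [Det a] [N theorem]] [VP [V visited] [NP [NP [Det this] [N photograph]] [Conj and] [NP [NP [Det this] [AP [Adj old]] [N theorem]] [PP [P on] [NP [Det this] [AP [Adj old]] [N editor]]]]] [NP [Det a] [N theorem]]]]
[S [NP [Det a] [N theorem]] [VP [V visited] [NP [NP [NP [Det this] [N photograph]] [Conj and] [NP [Det this] [AP [Adj old]] [N theorem]]] [PP [P on] [NP [Det this] [AP [Adj old]] [N editor]]]] [NP [Det a] [N theorem]]]]
The trees differ in how a recursive rule is bracketed over the same span.

2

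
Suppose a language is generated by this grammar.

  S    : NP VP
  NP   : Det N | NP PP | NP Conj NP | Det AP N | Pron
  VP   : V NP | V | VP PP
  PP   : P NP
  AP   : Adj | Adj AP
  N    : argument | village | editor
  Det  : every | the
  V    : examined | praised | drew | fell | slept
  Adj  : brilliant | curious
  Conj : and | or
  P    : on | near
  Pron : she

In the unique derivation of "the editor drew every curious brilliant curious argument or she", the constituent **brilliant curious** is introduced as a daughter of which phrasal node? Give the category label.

S
  NP
    Det: the
    N: editor
  VP
    V: drew
    NP
      NP
        Det: every
        AP
          Adj: curious
          AP
            Adj: brilliant
            AP
              Adj: curious
        N: argument
      Conj: or
      NP
        Pron: she
The span 'brilliant curious' is the AP node built by AP → Adj AP.
Its mother is the AP built by AP → Adj AP.

AP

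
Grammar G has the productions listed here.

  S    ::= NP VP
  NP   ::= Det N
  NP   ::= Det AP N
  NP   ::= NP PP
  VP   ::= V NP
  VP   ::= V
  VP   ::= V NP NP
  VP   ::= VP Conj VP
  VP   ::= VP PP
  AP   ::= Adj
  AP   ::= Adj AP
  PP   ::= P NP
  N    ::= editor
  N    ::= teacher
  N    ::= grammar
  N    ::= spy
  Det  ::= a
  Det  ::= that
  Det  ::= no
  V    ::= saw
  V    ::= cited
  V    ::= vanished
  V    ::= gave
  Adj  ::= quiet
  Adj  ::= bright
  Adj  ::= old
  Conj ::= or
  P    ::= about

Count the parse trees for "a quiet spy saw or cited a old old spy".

1

[S [NP [Det a] [AP [Adj quiet]] [N spy]] [VP [VP [V saw]] [Conj or] [VP [V cited] [NP [Det a] [AP [Adj old] [AP [Adj old]]] [N spy]]]]]
No rule offers an alternative attachment or grouping for any span, so this is the only derivation.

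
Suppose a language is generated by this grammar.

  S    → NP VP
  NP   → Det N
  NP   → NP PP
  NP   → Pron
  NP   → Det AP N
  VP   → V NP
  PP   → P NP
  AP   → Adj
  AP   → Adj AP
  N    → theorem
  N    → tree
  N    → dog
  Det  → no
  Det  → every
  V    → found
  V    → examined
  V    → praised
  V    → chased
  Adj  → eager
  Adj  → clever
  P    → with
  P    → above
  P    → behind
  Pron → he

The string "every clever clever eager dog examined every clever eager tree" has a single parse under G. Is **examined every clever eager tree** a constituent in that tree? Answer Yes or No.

[S [NP [Det every] [AP [Adj clever] [AP [Adj clever] [AP [Adj eager]]]] [N dog]] [VP [V examined] [NP [Det every] [AP [Adj clever] [AP [Adj eager]]] [N tree]]]]
The words 'examined every clever eager tree' are exhaustively dominated by a single VP node (built by VP → V NP), so they form a constituent.

Yes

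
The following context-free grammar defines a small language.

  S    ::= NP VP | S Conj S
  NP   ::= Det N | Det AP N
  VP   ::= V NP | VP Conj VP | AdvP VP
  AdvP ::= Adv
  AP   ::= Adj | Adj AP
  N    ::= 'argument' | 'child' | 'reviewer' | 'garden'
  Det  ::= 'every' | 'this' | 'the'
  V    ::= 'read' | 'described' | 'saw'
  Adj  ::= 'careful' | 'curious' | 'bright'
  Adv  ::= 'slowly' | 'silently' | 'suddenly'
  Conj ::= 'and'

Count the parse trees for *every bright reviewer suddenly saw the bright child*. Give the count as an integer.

[S [NP [Det every] [AP [Adj bright]] [N reviewer]] [VP [AdvP [Adv suddenly]] [VP [V saw] [NP [Det the] [AP [Adj bright]] [N child]]]]]
No rule offers an alternative attachment or grouping for any span, so this is the only derivation.

1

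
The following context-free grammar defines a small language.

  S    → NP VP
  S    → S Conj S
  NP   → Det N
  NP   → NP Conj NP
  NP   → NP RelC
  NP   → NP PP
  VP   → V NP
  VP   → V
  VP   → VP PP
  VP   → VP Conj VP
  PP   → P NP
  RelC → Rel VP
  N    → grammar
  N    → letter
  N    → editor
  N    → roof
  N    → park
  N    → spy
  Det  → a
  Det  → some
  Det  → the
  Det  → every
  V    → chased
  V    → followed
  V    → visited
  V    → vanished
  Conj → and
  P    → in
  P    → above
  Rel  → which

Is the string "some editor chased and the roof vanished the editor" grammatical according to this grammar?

Grammatical

S
  S
    NP
      Det: some
      N: editor
    VP
      V: chased
  Conj: and
  S
    NP
      Det: the
      N: roof
    VP
      V: vanished
      NP
        Det: the
        N: editor
The bracketing above is licensed at every node by one of the given productions, with S at the root.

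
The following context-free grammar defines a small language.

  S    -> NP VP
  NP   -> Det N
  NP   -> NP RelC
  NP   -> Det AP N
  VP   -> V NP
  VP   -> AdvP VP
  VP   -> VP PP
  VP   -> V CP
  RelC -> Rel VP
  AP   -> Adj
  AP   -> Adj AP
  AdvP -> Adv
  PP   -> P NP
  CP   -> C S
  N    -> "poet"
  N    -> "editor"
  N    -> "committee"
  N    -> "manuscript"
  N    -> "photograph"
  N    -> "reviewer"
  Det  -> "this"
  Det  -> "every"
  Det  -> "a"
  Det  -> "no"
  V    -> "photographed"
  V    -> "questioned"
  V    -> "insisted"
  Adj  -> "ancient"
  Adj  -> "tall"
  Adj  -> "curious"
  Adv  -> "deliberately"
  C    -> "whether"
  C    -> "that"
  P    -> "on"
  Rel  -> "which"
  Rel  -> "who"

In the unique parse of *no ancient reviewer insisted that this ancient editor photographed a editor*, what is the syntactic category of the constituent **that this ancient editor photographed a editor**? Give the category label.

CP

[S [NP [Det no] [AP [Adj ancient]] [N reviewer]] [VP [V insisted] [CP [C that] [S [NP [Det this] [AP [Adj ancient]] [N editor]] [VP [V photographed] [NP [Det a] [N editor]]]]]]]
The span 'that this ancient editor photographed a editor' is the CP node built by CP → C S.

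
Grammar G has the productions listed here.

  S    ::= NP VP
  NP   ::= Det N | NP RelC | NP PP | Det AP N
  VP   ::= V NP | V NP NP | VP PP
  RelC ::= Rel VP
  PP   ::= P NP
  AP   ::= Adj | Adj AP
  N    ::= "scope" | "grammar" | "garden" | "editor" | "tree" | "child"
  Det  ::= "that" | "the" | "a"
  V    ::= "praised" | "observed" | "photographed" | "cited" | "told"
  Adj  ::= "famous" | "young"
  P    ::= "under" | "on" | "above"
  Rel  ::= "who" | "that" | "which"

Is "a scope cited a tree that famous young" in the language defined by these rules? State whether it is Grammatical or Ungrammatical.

For S → NP VP, the only prefix that parses as NP is 'a scope', but the remainder 'cited a tree that famous young' is not a VP under these rules.

Ungrammatical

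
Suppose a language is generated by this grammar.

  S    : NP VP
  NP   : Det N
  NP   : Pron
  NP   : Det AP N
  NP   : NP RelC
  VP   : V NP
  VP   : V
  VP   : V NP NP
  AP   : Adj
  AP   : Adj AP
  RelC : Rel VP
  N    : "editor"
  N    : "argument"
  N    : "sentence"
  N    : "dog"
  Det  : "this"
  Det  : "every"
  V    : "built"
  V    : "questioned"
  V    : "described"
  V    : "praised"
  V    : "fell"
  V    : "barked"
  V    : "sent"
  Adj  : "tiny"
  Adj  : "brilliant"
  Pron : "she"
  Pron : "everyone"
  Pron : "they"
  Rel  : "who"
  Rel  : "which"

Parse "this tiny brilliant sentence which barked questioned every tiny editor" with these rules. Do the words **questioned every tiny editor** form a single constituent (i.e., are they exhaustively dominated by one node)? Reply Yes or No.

[S [NP [NP [Det this] [AP [Adj tiny] [AP [Adj brilliant]]] [N sentence]] [RelC [Rel which] [VP [V barked]]]] [VP [V questioned] [NP [Det every] [AP [Adj tiny]] [N editor]]]]
The words 'questioned every tiny editor' are exhaustively dominated by a single VP node (built by VP → V NP), so they form a constituent.

Yes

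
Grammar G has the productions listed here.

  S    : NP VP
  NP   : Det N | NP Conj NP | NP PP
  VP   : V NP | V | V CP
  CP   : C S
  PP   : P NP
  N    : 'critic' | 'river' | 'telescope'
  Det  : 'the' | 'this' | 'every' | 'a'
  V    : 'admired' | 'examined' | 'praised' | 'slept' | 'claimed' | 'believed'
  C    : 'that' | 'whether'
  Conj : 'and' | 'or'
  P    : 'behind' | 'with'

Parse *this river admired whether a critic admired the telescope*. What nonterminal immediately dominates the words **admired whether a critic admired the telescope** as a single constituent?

VP

[S [NP [Det this] [N river]] [VP [V admired] [CP [C whether] [S [NP [Det a] [N critic]] [VP [V admired] [NP [Det the] [N telescope]]]]]]]
The span 'admired whether a critic admired the telescope' is the VP node built by VP → V CP.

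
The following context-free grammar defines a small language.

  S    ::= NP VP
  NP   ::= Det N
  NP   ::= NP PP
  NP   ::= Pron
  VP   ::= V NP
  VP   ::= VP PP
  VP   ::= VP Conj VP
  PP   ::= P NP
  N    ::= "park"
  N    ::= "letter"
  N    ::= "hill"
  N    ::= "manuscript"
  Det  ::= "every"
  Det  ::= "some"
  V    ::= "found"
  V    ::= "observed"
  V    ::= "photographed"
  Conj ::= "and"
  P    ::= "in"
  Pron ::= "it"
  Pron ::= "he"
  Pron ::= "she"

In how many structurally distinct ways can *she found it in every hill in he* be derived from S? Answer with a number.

5

Two of the 5 distinct bracketings:
[S [NP [Pron she]] [VP [V found] [NP [NP [Pron it]] [PP [P in] [NP [NP [Det every] [N hill]] [PP [P in] [NP [Pron he]]]]]]]]
[S [NP [Pron she]] [VP [V found] [NP [NP [NP [Pron it]] [PP [P in] [NP [Det every] [N hill]]]] [PP [P in] [NP [Pron he]]]]]]
The trees differ in how a recursive rule is bracketed over the same span.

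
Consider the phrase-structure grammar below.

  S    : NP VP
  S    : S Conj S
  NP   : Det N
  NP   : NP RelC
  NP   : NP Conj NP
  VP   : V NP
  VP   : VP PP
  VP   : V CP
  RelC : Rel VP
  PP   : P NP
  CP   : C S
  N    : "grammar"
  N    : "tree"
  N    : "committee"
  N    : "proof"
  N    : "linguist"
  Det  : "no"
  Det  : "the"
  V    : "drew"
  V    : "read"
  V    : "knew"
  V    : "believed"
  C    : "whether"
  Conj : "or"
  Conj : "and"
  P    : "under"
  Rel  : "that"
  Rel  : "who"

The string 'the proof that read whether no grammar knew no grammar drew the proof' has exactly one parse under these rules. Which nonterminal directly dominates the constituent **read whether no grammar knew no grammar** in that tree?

RelC

[S [NP [NP [Det the] [N proof]] [RelC [Rel that] [VP [V read] [CP [C whether] [S [NP [Det no] [N grammar]] [VP [V knew] [NP [Det no] [N grammar]]]]]]]] [VP [V drew] [NP [Det the] [N proof]]]]
The span 'read whether no grammar knew no grammar' is the VP node built by VP → V CP.
Its mother is the RelC built by RelC → Rel VP.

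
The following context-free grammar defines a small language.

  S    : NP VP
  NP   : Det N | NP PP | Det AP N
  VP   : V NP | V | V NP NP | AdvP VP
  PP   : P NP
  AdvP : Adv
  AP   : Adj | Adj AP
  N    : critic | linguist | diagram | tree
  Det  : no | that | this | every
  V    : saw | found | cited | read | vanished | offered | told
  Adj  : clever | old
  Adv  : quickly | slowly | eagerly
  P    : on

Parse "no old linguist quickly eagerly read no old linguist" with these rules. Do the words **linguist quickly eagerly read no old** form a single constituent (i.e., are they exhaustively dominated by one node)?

No

[S [NP [Det no] [AP [Adj old]] [N linguist]] [VP [AdvP [Adv quickly]] [VP [AdvP [Adv eagerly]] [VP [V read] [NP [Det no] [AP [Adj old]] [N linguist]]]]]]
The smallest constituent containing 'linguist quickly eagerly read no old' is the S spanning 'no old linguist quickly eagerly read no old linguist'; no single node in the tree dominates exactly the given words.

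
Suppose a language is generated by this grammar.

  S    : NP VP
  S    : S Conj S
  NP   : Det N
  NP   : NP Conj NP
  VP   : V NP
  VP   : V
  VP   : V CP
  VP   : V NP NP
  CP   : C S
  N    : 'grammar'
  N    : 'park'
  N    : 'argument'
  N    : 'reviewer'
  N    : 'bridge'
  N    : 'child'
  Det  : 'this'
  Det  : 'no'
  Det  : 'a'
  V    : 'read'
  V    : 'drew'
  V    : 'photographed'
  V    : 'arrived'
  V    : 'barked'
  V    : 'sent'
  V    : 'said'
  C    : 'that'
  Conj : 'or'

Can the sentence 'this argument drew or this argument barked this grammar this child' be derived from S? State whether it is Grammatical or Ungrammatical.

[S [S [NP [Det this] [N argument]] [VP [V drew]]] [Conj or] [S [NP [Det this] [N argument]] [VP [V barked] [NP [Det this] [N grammar]] [NP [Det this] [N child]]]]]
Every word is introduced by a lexical rule and the phrasal rules combine the resulting categories into a single S.

Grammatical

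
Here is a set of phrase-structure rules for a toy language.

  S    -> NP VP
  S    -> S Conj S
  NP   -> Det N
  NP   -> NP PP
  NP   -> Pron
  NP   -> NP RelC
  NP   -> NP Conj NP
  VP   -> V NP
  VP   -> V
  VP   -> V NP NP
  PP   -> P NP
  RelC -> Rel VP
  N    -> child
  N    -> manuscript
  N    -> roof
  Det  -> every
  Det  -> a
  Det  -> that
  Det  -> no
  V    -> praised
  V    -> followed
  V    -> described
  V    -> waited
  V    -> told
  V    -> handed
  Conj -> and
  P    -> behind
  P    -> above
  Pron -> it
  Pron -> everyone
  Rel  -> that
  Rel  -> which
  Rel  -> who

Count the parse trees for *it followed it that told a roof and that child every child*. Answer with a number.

Two of the 3 distinct bracketings:
[S [NP [Pron it]] [VP [V followed] [NP [NP [Pron it]] [RelC [Rel that] [VP [V told] [NP [NP [Det a] [N roof]] [Conj and] [NP [Det that] [N child]]] [NP [Det every] [N child]]]]]]]
[S [NP [Pron it]] [VP [V followed] [NP [NP [Pron it]] [RelC [Rel that] [VP [V told] [NP [NP [Det a] [N roof]] [Conj and] [NP [Det that] [N child]]]]]] [NP [Det every] [N child]]]]
The trees differ in how a recursive rule is bracketed over the same span.

3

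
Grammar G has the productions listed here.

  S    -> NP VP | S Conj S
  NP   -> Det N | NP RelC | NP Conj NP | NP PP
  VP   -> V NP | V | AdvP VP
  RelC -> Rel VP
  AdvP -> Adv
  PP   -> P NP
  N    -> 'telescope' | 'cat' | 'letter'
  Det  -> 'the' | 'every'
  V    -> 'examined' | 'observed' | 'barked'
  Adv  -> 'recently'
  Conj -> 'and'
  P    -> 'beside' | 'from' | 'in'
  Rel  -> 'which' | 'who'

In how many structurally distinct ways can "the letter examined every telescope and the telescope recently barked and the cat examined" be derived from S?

2

The two bracketings:
[S [S [NP [Det the] [N letter]] [VP [V examined] [NP [Det every] [N telescope]]]] [Conj and] [S [S [NP [Det the] [N telescope]] [VP [AdvP [Adv recently]] [VP [V barked]]]] [Conj and] [S [NP [Det the] [N cat]] [VP [V examined]]]]]
[S [S [S [NP [Det the] [N letter]] [VP [V examined] [NP [Det every] [N telescope]]]] [Conj and] [S [NP [Det the] [N telescope]] [VP [AdvP [Adv recently]] [VP [V barked]]]]] [Conj and] [S [NP [Det the] [N cat]] [VP [V examined]]]]
The trees differ in how a recursive rule is bracketed over the same span.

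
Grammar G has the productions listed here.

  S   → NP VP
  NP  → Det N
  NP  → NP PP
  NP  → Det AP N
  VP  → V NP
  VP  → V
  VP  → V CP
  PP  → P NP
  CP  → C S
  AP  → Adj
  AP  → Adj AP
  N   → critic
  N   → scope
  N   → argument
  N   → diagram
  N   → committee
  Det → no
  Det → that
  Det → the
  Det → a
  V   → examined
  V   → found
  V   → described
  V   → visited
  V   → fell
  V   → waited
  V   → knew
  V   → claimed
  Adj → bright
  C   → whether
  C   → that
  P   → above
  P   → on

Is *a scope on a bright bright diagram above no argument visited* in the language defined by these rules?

Grammatical

[S [NP [NP [Det a] [N scope]] [PP [P on] [NP [NP [Det a] [AP [Adj bright] [AP [Adj bright]]] [N diagram]] [PP [P above] [NP [Det no] [N argument]]]]]] [VP [V visited]]]
Every word is introduced by a lexical rule and the phrasal rules combine the resulting categories into a single S.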